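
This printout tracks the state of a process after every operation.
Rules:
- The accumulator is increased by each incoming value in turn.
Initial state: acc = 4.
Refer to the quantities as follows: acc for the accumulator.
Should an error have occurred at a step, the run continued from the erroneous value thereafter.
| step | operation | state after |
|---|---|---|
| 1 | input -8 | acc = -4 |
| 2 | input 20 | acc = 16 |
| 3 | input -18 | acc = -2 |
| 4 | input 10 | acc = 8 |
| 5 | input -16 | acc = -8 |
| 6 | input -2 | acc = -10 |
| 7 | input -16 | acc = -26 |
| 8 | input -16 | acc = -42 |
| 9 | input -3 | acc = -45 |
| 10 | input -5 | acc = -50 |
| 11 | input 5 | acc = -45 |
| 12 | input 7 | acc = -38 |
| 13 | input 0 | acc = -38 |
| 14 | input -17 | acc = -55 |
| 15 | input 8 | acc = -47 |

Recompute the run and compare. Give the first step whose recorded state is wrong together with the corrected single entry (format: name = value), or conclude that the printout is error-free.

Recomputing the run from the initial state:
step 1: acc = -4
step 2: acc = 16
step 3: acc = -2
step 4: acc = 8
step 5: acc = -8
step 6: acc = -10
step 7: acc = -26
step 8: acc = -42
step 9: acc = -45
step 10: acc = -50
step 11: acc = -45
step 12: acc = -38
step 13: acc = -38
step 14: acc = -55
step 15: acc = -47
This matches the printout at every step.

no error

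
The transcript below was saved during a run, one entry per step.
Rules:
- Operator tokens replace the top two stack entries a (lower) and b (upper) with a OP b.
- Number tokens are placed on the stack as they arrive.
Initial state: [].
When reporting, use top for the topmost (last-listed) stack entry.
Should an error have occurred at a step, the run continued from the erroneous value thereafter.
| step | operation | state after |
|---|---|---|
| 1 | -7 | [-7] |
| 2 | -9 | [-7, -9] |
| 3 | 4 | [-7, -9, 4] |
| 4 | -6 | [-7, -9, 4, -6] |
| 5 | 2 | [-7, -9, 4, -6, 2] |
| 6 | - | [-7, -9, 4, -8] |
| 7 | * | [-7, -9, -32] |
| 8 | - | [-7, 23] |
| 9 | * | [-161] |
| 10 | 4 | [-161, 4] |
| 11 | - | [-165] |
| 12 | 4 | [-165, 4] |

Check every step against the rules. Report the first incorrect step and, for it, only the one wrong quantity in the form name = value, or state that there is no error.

no error

Recomputing the run from the initial state:
step 1: [-7]
step 2: [-7, -9]
step 3: [-7, -9, 4]
step 4: [-7, -9, 4, -6]
step 5: [-7, -9, 4, -6, 2]
step 6: [-7, -9, 4, -8]
step 7: [-7, -9, -32]
step 8: [-7, 23]
step 9: [-161]
step 10: [-161, 4]
step 11: [-165]
step 12: [-165, 4]
This matches the transcript at every step.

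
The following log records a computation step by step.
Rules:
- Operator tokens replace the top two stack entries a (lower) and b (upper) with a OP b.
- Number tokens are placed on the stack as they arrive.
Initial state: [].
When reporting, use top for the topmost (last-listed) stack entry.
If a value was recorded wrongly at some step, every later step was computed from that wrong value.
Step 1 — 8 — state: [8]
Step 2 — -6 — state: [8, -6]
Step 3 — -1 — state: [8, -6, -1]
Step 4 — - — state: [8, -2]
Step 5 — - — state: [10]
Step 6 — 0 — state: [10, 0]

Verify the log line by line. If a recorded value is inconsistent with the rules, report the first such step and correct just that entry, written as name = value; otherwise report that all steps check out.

Step 1: push 8: top = 8 — checks out.
Step 2: push -6: top = -6 — checks out.
Step 3: push -1: top = -1 — checks out.
Step 4: -6 - -1 = -5 — the log disagrees here.
First deviation found at step 4; the corrected entry is top = -5.

step 4, top = -5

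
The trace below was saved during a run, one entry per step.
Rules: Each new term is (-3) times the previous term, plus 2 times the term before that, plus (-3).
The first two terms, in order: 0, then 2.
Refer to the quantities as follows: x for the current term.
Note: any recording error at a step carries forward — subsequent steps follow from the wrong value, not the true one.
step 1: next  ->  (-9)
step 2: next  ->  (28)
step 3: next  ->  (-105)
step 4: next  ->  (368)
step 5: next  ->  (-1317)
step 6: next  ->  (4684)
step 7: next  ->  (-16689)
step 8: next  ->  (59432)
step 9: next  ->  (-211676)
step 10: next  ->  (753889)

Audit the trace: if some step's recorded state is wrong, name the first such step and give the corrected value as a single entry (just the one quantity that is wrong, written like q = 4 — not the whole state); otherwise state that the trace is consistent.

Recomputing the run from the initial state:
step 1: x = -9
step 2: x = 28
step 3: x = -105
step 4: x = 368
step 5: x = -1317
step 6: x = 4684
step 7: x = -16689
step 8: x = 59432
step 9: x = -211677
step 10: x = 753892
The first disagreement with the trace is at step 9, where the value should be x = -211677.

step 9, x = -211677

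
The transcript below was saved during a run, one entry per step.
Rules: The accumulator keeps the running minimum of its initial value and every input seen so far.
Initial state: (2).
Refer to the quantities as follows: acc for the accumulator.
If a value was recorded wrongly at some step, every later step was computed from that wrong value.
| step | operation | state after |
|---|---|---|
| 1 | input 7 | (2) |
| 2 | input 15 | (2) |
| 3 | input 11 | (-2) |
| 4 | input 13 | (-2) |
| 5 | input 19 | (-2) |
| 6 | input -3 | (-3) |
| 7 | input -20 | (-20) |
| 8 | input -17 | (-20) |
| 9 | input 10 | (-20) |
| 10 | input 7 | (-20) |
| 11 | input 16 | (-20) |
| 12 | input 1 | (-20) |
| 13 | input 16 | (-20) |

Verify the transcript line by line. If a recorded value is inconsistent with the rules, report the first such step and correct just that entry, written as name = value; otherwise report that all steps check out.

step 3, acc = 2

Recomputing the run from the initial state:
step 1: acc = 2
step 2: acc = 2
step 3: acc = 2
step 4: acc = 2
step 5: acc = 2
step 6: acc = -3
step 7: acc = -20
step 8: acc = -20
step 9: acc = -20
step 10: acc = -20
step 11: acc = -20
step 12: acc = -20
step 13: acc = -20
The first disagreement with the transcript is at step 3, where the value should be acc = 2.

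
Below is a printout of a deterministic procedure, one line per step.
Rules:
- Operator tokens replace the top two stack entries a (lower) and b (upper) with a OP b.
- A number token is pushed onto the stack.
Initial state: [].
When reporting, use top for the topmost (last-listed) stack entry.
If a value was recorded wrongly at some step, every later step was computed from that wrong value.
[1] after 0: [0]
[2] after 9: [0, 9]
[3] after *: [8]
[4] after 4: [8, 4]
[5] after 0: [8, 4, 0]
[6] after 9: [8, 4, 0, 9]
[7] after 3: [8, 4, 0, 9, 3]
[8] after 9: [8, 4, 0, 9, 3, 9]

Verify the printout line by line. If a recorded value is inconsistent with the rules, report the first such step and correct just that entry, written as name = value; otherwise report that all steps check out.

Step 1: push 0: top = 0 — in agreement.
Step 2: push 9: top = 9 — checks out.
Step 3: 0 * 9 = 0 — the printout has a different value.
So the first discrepancy is step 3, where the right value is top = 0.

step 3, top = 0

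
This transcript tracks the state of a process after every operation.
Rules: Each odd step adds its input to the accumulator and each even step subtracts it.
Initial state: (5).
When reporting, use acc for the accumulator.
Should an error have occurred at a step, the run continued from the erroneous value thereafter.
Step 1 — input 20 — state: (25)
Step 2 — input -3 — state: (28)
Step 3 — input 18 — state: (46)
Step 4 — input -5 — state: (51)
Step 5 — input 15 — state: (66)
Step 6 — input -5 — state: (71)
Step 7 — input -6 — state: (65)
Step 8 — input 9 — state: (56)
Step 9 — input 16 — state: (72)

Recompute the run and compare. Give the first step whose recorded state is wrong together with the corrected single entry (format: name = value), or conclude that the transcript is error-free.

no error

Recomputing the run from the initial state:
step 1: acc = 25
step 2: acc = 28
step 3: acc = 46
step 4: acc = 51
step 5: acc = 66
step 6: acc = 71
step 7: acc = 65
step 8: acc = 56
step 9: acc = 72
This matches the transcript at every step.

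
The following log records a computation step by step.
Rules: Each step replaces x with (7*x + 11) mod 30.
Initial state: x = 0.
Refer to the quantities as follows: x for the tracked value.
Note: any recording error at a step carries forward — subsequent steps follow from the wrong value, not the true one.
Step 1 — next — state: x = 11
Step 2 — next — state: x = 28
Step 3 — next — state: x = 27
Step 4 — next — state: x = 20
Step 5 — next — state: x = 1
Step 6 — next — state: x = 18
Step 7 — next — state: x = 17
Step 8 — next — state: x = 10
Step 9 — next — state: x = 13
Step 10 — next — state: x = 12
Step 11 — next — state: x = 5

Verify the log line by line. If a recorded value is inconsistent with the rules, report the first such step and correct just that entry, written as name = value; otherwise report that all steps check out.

Recomputing the run from the initial state:
step 1: x = 11
step 2: x = 28
step 3: x = 27
step 4: x = 20
step 5: x = 1
step 6: x = 18
step 7: x = 17
step 8: x = 10
step 9: x = 21
step 10: x = 8
step 11: x = 7
The first disagreement with the log is at step 9, where the value should be x = 21.

step 9, x = 21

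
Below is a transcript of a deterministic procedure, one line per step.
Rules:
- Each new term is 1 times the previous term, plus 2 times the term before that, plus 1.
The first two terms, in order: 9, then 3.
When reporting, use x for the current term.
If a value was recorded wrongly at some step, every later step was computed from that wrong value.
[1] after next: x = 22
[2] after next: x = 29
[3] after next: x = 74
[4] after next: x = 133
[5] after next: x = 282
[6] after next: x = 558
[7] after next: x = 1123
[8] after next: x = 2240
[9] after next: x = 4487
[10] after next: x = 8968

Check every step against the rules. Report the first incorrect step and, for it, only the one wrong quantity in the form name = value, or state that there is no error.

1. x = 1*(3) + (2)*(9) + (1) = 22 (agrees with the transcript)
2. x = 1*(22) + (2)*(3) + (1) = 29 (same as recorded)
3. x = 1*(29) + (2)*(22) + (1) = 74 (same as recorded)
4. x = 1*(74) + (2)*(29) + (1) = 133 (same as recorded)
5. x = 1*(133) + (2)*(74) + (1) = 282 (same as recorded)
6. x = 1*(282) + (2)*(133) + (1) = 549 (this is not what the transcript shows)
The audit stops at step 6: the recorded entry is wrong and should be x = 549.

step 6, x = 549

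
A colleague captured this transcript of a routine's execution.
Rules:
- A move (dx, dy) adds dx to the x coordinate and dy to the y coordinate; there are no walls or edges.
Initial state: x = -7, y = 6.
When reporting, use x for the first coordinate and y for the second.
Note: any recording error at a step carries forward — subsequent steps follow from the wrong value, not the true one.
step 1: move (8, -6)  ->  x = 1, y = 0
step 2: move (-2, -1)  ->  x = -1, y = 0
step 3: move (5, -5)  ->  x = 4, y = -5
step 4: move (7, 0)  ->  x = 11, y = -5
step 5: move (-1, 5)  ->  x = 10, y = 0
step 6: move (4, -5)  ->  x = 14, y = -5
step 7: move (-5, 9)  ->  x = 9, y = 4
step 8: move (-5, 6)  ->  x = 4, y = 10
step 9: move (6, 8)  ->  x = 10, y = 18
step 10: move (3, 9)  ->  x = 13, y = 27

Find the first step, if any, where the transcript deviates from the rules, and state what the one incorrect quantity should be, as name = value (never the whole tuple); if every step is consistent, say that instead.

Recomputing the run from the initial state:
step 1: x = 1, y = 0
step 2: x = -1, y = -1
step 3: x = 4, y = -6
step 4: x = 11, y = -6
step 5: x = 10, y = -1
step 6: x = 14, y = -6
step 7: x = 9, y = 3
step 8: x = 4, y = 9
step 9: x = 10, y = 17
step 10: x = 13, y = 26
The first disagreement with the transcript is at step 2, where the value should be y = -1.

step 2, y = -1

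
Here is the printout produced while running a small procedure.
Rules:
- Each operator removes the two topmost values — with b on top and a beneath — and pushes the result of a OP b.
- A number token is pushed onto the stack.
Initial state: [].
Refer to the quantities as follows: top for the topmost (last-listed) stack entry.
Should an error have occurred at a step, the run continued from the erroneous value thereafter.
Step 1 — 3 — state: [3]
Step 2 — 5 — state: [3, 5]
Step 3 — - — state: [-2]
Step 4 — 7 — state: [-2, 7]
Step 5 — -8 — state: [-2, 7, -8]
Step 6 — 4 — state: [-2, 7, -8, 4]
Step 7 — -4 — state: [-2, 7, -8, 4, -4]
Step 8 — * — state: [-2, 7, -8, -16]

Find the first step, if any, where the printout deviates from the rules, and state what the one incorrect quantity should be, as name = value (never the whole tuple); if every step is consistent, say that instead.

no error

1. push 3: top = 3 (no discrepancy)
2. push 5: top = 5 (no discrepancy)
3. 3 - 5 = -2 (verified)
4. push 7: top = 7 (no discrepancy)
5. push -8: top = -8 (matches)
6. push 4: top = 4 (no discrepancy)
7. push -4: top = -4 (verified)
8. 4 * -4 = -16 (verified)
Each recorded entry agrees with the recomputation.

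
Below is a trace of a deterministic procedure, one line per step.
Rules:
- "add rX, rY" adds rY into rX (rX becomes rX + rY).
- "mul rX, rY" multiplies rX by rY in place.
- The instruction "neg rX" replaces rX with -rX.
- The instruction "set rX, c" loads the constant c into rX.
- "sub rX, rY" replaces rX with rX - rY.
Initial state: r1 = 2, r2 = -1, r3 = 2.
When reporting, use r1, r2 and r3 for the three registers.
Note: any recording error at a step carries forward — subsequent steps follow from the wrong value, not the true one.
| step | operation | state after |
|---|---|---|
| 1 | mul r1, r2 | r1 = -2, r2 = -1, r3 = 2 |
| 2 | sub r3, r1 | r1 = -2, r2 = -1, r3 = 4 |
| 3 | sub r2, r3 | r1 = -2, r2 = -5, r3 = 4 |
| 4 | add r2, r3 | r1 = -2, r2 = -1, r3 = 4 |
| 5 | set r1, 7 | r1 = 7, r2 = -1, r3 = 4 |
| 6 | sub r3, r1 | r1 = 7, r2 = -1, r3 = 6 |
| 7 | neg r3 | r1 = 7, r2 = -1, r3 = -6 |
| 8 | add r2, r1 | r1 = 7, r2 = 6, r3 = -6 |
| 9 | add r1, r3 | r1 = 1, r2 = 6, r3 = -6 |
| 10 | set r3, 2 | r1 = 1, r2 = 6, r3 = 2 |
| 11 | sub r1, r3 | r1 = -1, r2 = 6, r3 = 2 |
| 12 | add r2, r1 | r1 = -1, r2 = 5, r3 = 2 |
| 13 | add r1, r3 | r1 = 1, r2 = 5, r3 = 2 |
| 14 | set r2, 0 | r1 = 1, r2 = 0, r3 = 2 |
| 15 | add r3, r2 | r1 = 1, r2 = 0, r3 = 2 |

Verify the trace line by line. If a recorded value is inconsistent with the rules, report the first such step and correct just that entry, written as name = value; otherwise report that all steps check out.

Step 1: r1 = 2 * -1 = -2 — confirmed correct.
Step 2: r3 = 2 - -2 = 4 — verified.
Step 3: r2 = -1 - 4 = -5 — no discrepancy.
Step 4: r2 = -5 + 4 = -1 — exactly as logged.
Step 5: r1 = 7 — in agreement.
Step 6: r3 = 4 - 7 = -3 — not what was recorded.
Conclusion: step 6 carries the first error; the entry should be r3 = -3.

step 6, r3 = -3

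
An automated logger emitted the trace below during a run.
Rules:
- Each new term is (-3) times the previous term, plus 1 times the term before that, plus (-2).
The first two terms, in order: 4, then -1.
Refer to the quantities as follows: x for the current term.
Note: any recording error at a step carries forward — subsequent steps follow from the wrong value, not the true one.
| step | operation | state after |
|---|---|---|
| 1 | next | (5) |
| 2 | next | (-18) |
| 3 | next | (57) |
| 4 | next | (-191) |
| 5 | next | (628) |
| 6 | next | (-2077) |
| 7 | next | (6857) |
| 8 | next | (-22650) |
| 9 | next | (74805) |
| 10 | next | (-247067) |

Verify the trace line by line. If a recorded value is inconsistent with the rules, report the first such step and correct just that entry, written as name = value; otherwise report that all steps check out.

step 1: x = -3*(-1) + (1)*(4) + (-2) = 5 -> agrees with the trace
step 2: x = -3*(5) + (1)*(-1) + (-2) = -18 -> checks out
step 3: x = -3*(-18) + (1)*(5) + (-2) = 57 -> confirmed correct
step 4: x = -3*(57) + (1)*(-18) + (-2) = -191 -> same as recorded
step 5: x = -3*(-191) + (1)*(57) + (-2) = 628 -> in agreement
step 6: x = -3*(628) + (1)*(-191) + (-2) = -2077 -> same as recorded
step 7: x = -3*(-2077) + (1)*(628) + (-2) = 6857 -> verified
step 8: x = -3*(6857) + (1)*(-2077) + (-2) = -22650 -> in agreement
step 9: x = -3*(-22650) + (1)*(6857) + (-2) = 74805 -> confirmed correct
step 10: x = -3*(74805) + (1)*(-22650) + (-2) = -247067 -> matches
The whole run recomputes cleanly — no discrepancies.

no error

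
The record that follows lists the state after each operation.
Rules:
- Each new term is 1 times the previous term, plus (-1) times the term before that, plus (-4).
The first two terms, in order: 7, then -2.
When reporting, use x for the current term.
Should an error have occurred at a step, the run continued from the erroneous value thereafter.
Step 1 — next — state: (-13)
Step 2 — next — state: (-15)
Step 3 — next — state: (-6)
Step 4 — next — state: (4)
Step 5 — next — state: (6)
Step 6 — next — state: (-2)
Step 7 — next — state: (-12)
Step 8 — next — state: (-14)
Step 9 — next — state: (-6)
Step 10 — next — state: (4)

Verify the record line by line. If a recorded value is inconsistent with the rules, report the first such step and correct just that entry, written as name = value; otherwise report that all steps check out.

step 4, x = 5

step 1: x = 1*(-2) + (-1)*(7) + (-4) = -13 -> checks out
step 2: x = 1*(-13) + (-1)*(-2) + (-4) = -15 -> verified
step 3: x = 1*(-15) + (-1)*(-13) + (-4) = -6 -> no discrepancy
step 4: x = 1*(-6) + (-1)*(-15) + (-4) = 5 -> first mismatch against the record
Conclusion: step 4 carries the first error; the entry should be x = 5.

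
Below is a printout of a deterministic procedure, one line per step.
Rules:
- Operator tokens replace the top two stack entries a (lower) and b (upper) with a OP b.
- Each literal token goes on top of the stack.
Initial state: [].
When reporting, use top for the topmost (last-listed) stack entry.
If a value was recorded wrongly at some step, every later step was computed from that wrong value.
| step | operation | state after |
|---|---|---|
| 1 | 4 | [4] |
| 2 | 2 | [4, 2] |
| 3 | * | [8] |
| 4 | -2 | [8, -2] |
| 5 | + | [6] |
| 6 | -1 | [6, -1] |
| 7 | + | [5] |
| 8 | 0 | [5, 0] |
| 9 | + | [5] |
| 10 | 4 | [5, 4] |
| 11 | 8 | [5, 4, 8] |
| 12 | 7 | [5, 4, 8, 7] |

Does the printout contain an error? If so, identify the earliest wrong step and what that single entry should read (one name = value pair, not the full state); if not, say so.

Recomputing the run from the initial state:
step 1: [4]
step 2: [4, 2]
step 3: [8]
step 4: [8, -2]
step 5: [6]
step 6: [6, -1]
step 7: [5]
step 8: [5, 0]
step 9: [5]
step 10: [5, 4]
step 11: [5, 4, 8]
step 12: [5, 4, 8, 7]
This matches the printout at every step.

no error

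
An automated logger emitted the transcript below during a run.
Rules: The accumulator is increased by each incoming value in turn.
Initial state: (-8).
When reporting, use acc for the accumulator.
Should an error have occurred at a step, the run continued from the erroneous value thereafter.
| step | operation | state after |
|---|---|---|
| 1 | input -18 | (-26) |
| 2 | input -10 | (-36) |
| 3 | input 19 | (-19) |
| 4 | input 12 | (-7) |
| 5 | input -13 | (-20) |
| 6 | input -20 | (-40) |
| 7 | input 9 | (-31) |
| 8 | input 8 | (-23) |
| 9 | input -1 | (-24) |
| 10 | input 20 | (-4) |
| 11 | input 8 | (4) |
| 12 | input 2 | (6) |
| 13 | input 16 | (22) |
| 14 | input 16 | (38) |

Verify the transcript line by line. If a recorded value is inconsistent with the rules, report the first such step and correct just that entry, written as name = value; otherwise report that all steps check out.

Step 1: acc = -8 + -18 = -26 — consistent with the transcript.
Step 2: acc = -26 + -10 = -36 — same as recorded.
Step 3: acc = -36 + 19 = -17 — first mismatch against the transcript.
The earliest wrong entry is at step 3: it should read acc = -17.

step 3, acc = -17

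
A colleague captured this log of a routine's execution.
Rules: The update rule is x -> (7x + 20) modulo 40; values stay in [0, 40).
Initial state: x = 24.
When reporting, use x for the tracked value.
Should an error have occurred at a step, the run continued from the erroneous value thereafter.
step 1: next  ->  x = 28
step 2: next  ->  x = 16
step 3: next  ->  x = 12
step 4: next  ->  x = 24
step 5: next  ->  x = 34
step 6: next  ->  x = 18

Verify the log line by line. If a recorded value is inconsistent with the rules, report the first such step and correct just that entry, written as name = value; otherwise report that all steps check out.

Recomputing the run from the initial state:
step 1: x = 28
step 2: x = 16
step 3: x = 12
step 4: x = 24
step 5: x = 28
step 6: x = 16
The first disagreement with the log is at step 5, where the value should be x = 28.

step 5, x = 28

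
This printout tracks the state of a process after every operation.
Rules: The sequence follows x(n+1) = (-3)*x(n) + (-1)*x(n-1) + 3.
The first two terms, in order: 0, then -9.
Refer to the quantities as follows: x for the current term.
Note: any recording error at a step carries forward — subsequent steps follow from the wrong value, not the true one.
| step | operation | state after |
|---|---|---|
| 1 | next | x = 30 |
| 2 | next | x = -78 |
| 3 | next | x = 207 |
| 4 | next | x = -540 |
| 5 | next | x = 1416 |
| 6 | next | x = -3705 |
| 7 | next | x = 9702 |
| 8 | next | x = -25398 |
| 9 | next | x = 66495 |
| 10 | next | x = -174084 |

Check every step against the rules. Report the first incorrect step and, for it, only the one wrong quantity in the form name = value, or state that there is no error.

Step 1: x = -3*(-9) + (-1)*(0) + (3) = 30 — verified.
Step 2: x = -3*(30) + (-1)*(-9) + (3) = -78 — no discrepancy.
Step 3: x = -3*(-78) + (-1)*(30) + (3) = 207 — matches.
Step 4: x = -3*(207) + (-1)*(-78) + (3) = -540 — in agreement.
Step 5: x = -3*(-540) + (-1)*(207) + (3) = 1416 — verified.
Step 6: x = -3*(1416) + (-1)*(-540) + (3) = -3705 — same as recorded.
Step 7: x = -3*(-3705) + (-1)*(1416) + (3) = 9702 — confirmed correct.
Step 8: x = -3*(9702) + (-1)*(-3705) + (3) = -25398 — checks out.
Step 9: x = -3*(-25398) + (-1)*(9702) + (3) = 66495 — matches.
Step 10: x = -3*(66495) + (-1)*(-25398) + (3) = -174084 — matches.
No step deviates from the rules.

no error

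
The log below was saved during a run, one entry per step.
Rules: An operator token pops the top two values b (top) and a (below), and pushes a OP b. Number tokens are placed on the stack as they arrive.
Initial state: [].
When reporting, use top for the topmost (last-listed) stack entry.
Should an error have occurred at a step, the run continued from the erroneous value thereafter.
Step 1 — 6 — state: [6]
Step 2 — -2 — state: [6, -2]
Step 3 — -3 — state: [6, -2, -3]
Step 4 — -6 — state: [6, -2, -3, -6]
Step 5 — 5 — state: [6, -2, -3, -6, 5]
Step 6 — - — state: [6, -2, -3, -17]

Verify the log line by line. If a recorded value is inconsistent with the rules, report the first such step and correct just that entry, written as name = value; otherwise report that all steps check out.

step 6, top = -11

Step 1: push 6: top = 6 — exactly as logged.
Step 2: push -2: top = -2 — no discrepancy.
Step 3: push -3: top = -3 — verified.
Step 4: push -6: top = -6 — checks out.
Step 5: push 5: top = 5 — confirmed correct.
Step 6: -6 - 5 = -11 — the recorded entry deviates here.
First incorrect step: 6; the correct value is top = -11.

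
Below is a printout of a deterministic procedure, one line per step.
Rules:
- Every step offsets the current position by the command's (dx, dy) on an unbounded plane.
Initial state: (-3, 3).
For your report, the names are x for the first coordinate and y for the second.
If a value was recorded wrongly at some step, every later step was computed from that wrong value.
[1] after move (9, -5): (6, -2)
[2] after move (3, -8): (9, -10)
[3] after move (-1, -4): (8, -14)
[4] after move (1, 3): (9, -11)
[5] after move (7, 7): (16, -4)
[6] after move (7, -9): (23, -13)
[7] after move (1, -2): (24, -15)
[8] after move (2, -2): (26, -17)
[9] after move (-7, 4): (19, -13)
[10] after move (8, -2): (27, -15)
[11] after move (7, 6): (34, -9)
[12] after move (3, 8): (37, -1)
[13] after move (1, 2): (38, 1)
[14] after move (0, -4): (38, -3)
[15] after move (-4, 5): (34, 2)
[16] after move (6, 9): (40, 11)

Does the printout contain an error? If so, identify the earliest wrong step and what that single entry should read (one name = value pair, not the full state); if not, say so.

step 1: x = -3 + (9) = 6, y = 3 + (-5) = -2 -> checks out
step 2: x = 6 + (3) = 9, y = -2 + (-8) = -10 -> matches
step 3: x = 9 + (-1) = 8, y = -10 + (-4) = -14 -> exactly as logged
step 4: x = 8 + (1) = 9, y = -14 + (3) = -11 -> exactly as logged
step 5: x = 9 + (7) = 16, y = -11 + (7) = -4 -> no discrepancy
step 6: x = 16 + (7) = 23, y = -4 + (-9) = -13 -> matches
step 7: x = 23 + (1) = 24, y = -13 + (-2) = -15 -> agrees with the printout
step 8: x = 24 + (2) = 26, y = -15 + (-2) = -17 -> checks out
step 9: x = 26 + (-7) = 19, y = -17 + (4) = -13 -> matches
step 10: x = 19 + (8) = 27, y = -13 + (-2) = -15 -> matches
step 11: x = 27 + (7) = 34, y = -15 + (6) = -9 -> agrees with the printout
step 12: x = 34 + (3) = 37, y = -9 + (8) = -1 -> no discrepancy
step 13: x = 37 + (1) = 38, y = -1 + (2) = 1 -> matches
step 14: x = 38 + (0) = 38, y = 1 + (-4) = -3 -> matches
step 15: x = 38 + (-4) = 34, y = -3 + (5) = 2 -> same as recorded
step 16: x = 34 + (6) = 40, y = 2 + (9) = 11 -> checks out
All entries verified; no error found.

no error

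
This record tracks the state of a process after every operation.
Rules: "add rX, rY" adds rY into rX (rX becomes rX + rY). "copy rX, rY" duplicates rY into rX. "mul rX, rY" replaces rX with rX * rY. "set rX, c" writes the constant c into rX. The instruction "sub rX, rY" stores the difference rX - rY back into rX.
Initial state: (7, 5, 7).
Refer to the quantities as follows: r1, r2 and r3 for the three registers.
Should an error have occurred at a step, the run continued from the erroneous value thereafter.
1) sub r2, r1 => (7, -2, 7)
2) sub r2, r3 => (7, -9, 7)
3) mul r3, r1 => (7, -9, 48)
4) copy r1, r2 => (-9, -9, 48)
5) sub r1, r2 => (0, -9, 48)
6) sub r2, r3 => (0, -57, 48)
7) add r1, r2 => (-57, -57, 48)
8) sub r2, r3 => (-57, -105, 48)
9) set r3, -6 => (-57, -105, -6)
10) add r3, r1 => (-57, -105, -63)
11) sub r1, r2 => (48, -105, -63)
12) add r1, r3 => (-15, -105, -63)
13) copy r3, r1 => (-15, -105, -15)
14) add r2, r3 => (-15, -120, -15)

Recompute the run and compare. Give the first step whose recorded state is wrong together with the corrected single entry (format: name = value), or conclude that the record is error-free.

1. r2 = 5 - 7 = -2 (checks out)
2. r2 = -2 - 7 = -9 (no discrepancy)
3. r3 = 7 * 7 = 49 (the record disagrees here)
So the first discrepancy is step 3, where the right value is r3 = 49.

step 3, r3 = 49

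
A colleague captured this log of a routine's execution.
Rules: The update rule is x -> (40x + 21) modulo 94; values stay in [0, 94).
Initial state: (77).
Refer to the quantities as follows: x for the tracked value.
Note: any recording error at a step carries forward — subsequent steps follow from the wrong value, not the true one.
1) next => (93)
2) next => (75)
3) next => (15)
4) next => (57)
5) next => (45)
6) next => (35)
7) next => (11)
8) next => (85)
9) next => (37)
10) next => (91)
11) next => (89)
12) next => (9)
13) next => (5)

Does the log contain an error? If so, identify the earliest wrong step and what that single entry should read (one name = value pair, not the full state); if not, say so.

Recomputing the run from the initial state:
step 1: x = 93
step 2: x = 75
step 3: x = 13
step 4: x = 71
step 5: x = 41
step 6: x = 63
step 7: x = 3
step 8: x = 47
step 9: x = 21
step 10: x = 15
step 11: x = 57
step 12: x = 45
step 13: x = 35
The first disagreement with the log is at step 3, where the value should be x = 13.

step 3, x = 13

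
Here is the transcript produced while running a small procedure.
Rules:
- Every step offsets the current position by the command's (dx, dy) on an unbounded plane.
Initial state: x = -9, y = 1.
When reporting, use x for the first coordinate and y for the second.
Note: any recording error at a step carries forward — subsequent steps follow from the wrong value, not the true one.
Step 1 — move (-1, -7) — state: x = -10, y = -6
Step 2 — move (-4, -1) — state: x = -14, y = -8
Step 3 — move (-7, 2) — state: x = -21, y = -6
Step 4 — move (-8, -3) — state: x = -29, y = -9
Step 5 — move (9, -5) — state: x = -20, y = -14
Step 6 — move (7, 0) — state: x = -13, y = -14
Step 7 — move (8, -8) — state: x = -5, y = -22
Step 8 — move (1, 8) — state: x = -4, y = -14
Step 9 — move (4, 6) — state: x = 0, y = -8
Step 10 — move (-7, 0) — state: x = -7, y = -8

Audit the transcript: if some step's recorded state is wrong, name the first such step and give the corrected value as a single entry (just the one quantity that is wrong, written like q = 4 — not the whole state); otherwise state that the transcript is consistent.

step 2, y = -7

Step 1: x = -9 + (-1) = -10, y = 1 + (-7) = -6 — no discrepancy.
Step 2: x = -10 + (-4) = -14, y = -6 + (-1) = -7 — this is not what the transcript shows.
First deviation found at step 2; the corrected entry is y = -7.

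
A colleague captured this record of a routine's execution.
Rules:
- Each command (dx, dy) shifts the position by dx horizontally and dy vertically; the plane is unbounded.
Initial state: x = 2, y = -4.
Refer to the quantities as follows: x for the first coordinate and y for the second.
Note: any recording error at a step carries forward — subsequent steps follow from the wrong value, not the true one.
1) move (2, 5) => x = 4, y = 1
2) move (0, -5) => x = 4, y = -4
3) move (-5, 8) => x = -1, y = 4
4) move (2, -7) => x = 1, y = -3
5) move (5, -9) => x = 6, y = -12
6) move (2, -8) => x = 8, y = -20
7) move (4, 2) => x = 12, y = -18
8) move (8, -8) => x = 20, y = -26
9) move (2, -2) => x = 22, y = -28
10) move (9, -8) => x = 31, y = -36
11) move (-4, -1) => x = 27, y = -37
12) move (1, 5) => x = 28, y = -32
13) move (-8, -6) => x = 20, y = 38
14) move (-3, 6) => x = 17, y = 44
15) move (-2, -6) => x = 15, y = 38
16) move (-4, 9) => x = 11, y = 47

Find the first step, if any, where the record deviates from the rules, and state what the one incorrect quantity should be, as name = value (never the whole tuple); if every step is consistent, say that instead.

step 13, y = -38

1. x = 2 + (2) = 4, y = -4 + (5) = 1 (confirmed correct)
2. x = 4 + (0) = 4, y = 1 + (-5) = -4 (matches)
3. x = 4 + (-5) = -1, y = -4 + (8) = 4 (verified)
4. x = -1 + (2) = 1, y = 4 + (-7) = -3 (checks out)
5. x = 1 + (5) = 6, y = -3 + (-9) = -12 (agrees with the record)
6. x = 6 + (2) = 8, y = -12 + (-8) = -20 (agrees with the record)
7. x = 8 + (4) = 12, y = -20 + (2) = -18 (verified)
8. x = 12 + (8) = 20, y = -18 + (-8) = -26 (verified)
9. x = 20 + (2) = 22, y = -26 + (-2) = -28 (exactly as logged)
10. x = 22 + (9) = 31, y = -28 + (-8) = -36 (exactly as logged)
11. x = 31 + (-4) = 27, y = -36 + (-1) = -37 (exactly as logged)
12. x = 27 + (1) = 28, y = -37 + (5) = -32 (exactly as logged)
13. x = 28 + (-8) = 20, y = -32 + (-6) = -38 (the recorded entry deviates here)
So the first discrepancy is step 13, where the right value is y = -38.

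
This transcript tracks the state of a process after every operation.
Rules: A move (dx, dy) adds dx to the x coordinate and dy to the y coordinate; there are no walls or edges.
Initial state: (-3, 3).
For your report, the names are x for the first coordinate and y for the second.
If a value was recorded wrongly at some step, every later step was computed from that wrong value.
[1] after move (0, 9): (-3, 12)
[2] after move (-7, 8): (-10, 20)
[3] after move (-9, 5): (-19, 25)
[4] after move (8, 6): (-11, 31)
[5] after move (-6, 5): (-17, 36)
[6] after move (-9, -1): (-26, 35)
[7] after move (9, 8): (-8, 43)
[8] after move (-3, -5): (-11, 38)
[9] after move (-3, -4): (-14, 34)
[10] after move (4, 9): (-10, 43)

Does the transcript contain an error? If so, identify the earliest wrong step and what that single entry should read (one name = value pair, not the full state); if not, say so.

step 7, x = -17

step 1: x = -3 + (0) = -3, y = 3 + (9) = 12 -> checks out
step 2: x = -3 + (-7) = -10, y = 12 + (8) = 20 -> in agreement
step 3: x = -10 + (-9) = -19, y = 20 + (5) = 25 -> exactly as logged
step 4: x = -19 + (8) = -11, y = 25 + (6) = 31 -> agrees with the transcript
step 5: x = -11 + (-6) = -17, y = 31 + (5) = 36 -> exactly as logged
step 6: x = -17 + (-9) = -26, y = 36 + (-1) = 35 -> exactly as logged
step 7: x = -26 + (9) = -17, y = 35 + (8) = 43 -> a discrepancy with the transcript
Step 7 is the first one off; corrected, x = -17.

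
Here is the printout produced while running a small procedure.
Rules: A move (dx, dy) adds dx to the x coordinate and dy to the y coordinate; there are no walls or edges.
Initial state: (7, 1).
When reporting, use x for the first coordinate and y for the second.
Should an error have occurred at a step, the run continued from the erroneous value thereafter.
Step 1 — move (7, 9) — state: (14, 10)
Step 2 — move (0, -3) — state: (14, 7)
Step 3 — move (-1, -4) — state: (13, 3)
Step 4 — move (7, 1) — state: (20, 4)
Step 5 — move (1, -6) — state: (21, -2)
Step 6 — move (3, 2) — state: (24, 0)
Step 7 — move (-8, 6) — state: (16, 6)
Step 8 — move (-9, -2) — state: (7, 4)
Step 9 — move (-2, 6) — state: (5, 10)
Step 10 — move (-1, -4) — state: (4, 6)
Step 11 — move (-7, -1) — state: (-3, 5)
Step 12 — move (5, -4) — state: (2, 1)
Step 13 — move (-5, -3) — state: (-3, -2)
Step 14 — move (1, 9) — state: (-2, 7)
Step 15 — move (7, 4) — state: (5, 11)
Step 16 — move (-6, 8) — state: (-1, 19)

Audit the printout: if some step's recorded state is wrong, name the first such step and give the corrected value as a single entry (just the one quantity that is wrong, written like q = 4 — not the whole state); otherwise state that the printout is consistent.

Step 1: x = 7 + (7) = 14, y = 1 + (9) = 10 — checks out.
Step 2: x = 14 + (0) = 14, y = 10 + (-3) = 7 — same as recorded.
Step 3: x = 14 + (-1) = 13, y = 7 + (-4) = 3 — in agreement.
Step 4: x = 13 + (7) = 20, y = 3 + (1) = 4 — in agreement.
Step 5: x = 20 + (1) = 21, y = 4 + (-6) = -2 — exactly as logged.
Step 6: x = 21 + (3) = 24, y = -2 + (2) = 0 — matches.
Step 7: x = 24 + (-8) = 16, y = 0 + (6) = 6 — exactly as logged.
Step 8: x = 16 + (-9) = 7, y = 6 + (-2) = 4 — no discrepancy.
Step 9: x = 7 + (-2) = 5, y = 4 + (6) = 10 — checks out.
Step 10: x = 5 + (-1) = 4, y = 10 + (-4) = 6 — consistent with the printout.
Step 11: x = 4 + (-7) = -3, y = 6 + (-1) = 5 — agrees with the printout.
Step 12: x = -3 + (5) = 2, y = 5 + (-4) = 1 — checks out.
Step 13: x = 2 + (-5) = -3, y = 1 + (-3) = -2 — in agreement.
Step 14: x = -3 + (1) = -2, y = -2 + (9) = 7 — no discrepancy.
Step 15: x = -2 + (7) = 5, y = 7 + (4) = 11 — matches.
Step 16: x = 5 + (-6) = -1, y = 11 + (8) = 19 — verified.
Every step is consistent.

no error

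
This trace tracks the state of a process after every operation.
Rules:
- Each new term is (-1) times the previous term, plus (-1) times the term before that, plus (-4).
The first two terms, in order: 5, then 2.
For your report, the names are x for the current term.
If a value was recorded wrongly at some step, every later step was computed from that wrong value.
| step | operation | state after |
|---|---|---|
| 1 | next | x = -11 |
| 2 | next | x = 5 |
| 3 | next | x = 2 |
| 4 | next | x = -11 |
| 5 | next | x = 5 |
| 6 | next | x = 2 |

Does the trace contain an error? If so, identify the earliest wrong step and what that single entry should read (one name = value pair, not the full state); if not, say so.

Step 1: x = -1*(2) + (-1)*(5) + (-4) = -11 — verified.
Step 2: x = -1*(-11) + (-1)*(2) + (-4) = 5 — checks out.
Step 3: x = -1*(5) + (-1)*(-11) + (-4) = 2 — same as recorded.
Step 4: x = -1*(2) + (-1)*(5) + (-4) = -11 — in agreement.
Step 5: x = -1*(-11) + (-1)*(2) + (-4) = 5 — exactly as logged.
Step 6: x = -1*(5) + (-1)*(-11) + (-4) = 2 — in agreement.
Nothing is out of place; the run is error-free.

no error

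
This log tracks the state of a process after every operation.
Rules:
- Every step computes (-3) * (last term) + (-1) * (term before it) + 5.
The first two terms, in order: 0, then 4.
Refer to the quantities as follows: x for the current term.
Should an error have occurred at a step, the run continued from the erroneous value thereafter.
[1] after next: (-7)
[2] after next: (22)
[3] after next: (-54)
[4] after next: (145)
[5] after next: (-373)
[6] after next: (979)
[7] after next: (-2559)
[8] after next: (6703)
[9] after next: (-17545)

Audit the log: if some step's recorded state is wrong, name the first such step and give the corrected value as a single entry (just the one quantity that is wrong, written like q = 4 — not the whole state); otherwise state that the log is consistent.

step 5, x = -376

Recomputing the run from the initial state:
step 1: x = -7
step 2: x = 22
step 3: x = -54
step 4: x = 145
step 5: x = -376
step 6: x = 988
step 7: x = -2583
step 8: x = 6766
step 9: x = -17710
The first disagreement with the log is at step 5, where the value should be x = -376.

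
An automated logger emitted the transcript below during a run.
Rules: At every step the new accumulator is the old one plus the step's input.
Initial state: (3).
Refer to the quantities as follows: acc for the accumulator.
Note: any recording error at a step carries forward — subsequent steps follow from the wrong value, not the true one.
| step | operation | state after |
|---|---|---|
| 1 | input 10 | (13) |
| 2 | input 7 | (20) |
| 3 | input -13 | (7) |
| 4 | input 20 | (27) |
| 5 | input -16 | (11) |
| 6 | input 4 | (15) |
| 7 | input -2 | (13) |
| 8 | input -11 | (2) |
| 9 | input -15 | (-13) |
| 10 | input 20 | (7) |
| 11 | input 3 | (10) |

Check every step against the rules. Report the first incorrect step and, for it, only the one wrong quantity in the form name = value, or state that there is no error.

no error

Recomputing the run from the initial state:
step 1: acc = 13
step 2: acc = 20
step 3: acc = 7
step 4: acc = 27
step 5: acc = 11
step 6: acc = 15
step 7: acc = 13
step 8: acc = 2
step 9: acc = -13
step 10: acc = 7
step 11: acc = 10
This matches the transcript at every step.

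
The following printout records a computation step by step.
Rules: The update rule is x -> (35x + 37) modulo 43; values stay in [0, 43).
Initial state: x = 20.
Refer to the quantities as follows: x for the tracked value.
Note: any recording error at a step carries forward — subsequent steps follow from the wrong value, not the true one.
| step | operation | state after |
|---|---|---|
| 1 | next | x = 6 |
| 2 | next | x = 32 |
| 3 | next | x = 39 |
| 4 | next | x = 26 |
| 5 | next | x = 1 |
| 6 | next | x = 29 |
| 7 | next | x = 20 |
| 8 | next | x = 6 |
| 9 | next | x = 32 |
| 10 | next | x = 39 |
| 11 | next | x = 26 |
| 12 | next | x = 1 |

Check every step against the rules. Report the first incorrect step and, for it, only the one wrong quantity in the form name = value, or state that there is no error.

Recomputing the run from the initial state:
step 1: x = 6
step 2: x = 32
step 3: x = 39
step 4: x = 26
step 5: x = 1
step 6: x = 29
step 7: x = 20
step 8: x = 6
step 9: x = 32
step 10: x = 39
step 11: x = 26
step 12: x = 1
This matches the printout at every step.

no error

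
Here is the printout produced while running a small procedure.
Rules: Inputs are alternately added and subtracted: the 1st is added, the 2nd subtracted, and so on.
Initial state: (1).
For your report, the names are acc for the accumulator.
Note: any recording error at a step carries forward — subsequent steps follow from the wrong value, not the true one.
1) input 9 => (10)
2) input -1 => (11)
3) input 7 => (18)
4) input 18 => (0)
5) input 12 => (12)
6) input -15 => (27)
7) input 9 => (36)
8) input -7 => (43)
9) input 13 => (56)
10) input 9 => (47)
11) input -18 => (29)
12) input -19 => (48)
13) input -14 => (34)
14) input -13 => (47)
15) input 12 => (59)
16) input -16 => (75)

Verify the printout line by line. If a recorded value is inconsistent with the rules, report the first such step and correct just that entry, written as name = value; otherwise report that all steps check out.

no error

Step 1: acc = 1 + 9 = 10 — consistent with the printout.
Step 2: acc = 10 - -1 = 11 — in agreement.
Step 3: acc = 11 + 7 = 18 — same as recorded.
Step 4: acc = 18 - 18 = 0 — verified.
Step 5: acc = 0 + 12 = 12 — no discrepancy.
Step 6: acc = 12 - -15 = 27 — matches.
Step 7: acc = 27 + 9 = 36 — confirmed correct.
Step 8: acc = 36 - -7 = 43 — verified.
Step 9: acc = 43 + 13 = 56 — exactly as logged.
Step 10: acc = 56 - 9 = 47 — consistent with the printout.
Step 11: acc = 47 + -18 = 29 — in agreement.
Step 12: acc = 29 - -19 = 48 — confirmed correct.
Step 13: acc = 48 + -14 = 34 — agrees with the printout.
Step 14: acc = 34 - -13 = 47 — same as recorded.
Step 15: acc = 47 + 12 = 59 — checks out.
Step 16: acc = 59 - -16 = 75 — consistent with the printout.
Each recorded entry agrees with the recomputation.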